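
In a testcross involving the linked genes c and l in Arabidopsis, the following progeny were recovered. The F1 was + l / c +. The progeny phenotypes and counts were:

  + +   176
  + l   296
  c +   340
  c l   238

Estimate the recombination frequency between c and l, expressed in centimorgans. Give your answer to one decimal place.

The recombinant classes are + + and c l: 176 + 238 = 414.
Recombination frequency = 414/1050 = 0.3943 ≈ 39.4%, i.e. 39.4 centimorgans.

39.4 centimorgans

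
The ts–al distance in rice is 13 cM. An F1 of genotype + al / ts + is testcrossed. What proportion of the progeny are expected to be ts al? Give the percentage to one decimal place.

A map distance of 13 cM corresponds to a recombination frequency of 0.130.
The F1 is + al / ts +, so ts al is a recombinant gamete class with expected frequency r/2 = 0.130/2 = 0.0650.
That is 0.0650 = 6.5% of the progeny.

6.5%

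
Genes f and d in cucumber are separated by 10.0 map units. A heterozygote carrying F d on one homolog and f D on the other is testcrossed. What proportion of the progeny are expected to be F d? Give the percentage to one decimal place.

45.0%

A map distance of 10.0 map units corresponds to a recombination frequency of 0.100.
The F1 is F d / f D, so F d is a parental gamete class with expected frequency (1 − r)/2 = 0.900/2 = 0.4500.
That is 0.4500 = 45.0% of the progeny.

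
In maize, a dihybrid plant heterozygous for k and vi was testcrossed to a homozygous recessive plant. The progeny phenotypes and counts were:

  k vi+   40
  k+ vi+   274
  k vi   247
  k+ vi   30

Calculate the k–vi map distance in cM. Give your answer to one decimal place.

The two most frequent classes, k+ vi+ (274) and k vi (247), are the parental types, so the F1 was k+ vi+ / k vi.
The recombinant classes are k+ vi and k vi+: 30 + 40 = 70.
Recombination frequency = 70/591 = 0.1184 ≈ 11.8%, i.e. 11.8 cM.

11.8 cM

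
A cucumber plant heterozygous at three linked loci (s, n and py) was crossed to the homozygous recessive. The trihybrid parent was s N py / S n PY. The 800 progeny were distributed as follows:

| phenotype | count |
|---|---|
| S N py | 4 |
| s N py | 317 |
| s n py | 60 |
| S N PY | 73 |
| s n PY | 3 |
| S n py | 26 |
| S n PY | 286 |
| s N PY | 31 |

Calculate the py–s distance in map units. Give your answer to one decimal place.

The two rarest classes, S N py and s n PY, are the double crossovers. Comparing them with the parentals, only the s allele has switched, so s is the middle locus and the order is n – s – py.
Crossovers in the s–py interval produce the single-crossover classes s N PY and S n py (31 + 26 = 57) plus the double crossovers (7).
RF(s–py) = (57 + 7) / 800 = 64/800 = 0.0800 → 8.0 map units.

8.0 map units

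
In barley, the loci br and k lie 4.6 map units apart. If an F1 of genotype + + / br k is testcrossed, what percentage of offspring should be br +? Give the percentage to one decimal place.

A map distance of 4.6 map units corresponds to a recombination frequency of 0.046.
The F1 is + + / br k, so br + is a recombinant gamete class with expected frequency r/2 = 0.046/2 = 0.0230.
That is 0.0230 = 2.3% of the progeny.

2.3%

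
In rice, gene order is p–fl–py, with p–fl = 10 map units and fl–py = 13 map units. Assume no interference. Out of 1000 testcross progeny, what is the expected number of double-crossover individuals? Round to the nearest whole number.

Map distances give recombination frequencies of 0.100 and 0.130 for the two intervals.
With no interference, expected double-crossover frequency = 0.100 × 0.130 = 0.01300.
Expected number = 0.01300 × 1000 = 13.00 ≈ 13.

13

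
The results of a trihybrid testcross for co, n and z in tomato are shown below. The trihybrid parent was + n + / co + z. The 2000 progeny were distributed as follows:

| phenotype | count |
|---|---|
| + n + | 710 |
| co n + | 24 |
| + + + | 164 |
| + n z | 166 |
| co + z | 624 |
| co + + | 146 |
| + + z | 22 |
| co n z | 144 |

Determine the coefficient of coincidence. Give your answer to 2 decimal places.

0.73

The two rarest classes, co n + and + + z, are the double crossovers. Comparing them with the parentals, only the co allele has switched, so co is the middle locus and the order is z – co – n.
z–co: (312 + 46)/2000 = 0.1790; co–n: (308 + 46)/2000 = 0.1770.
Expected DCO frequency = 0.1790 × 0.1770 ≈ 0.03168; observed = 46/2000 ≈ 0.02300.
Coefficient of coincidence = 0.02300/0.03168 ≈ 0.73.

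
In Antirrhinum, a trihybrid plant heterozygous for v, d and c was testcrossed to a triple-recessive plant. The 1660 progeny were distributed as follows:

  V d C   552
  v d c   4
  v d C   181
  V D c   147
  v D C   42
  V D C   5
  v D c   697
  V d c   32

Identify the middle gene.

The two most frequent reciprocal classes, V d C and v D c, are the parental types, so the F1 was V d C / v D c.
The two rarest classes, V D C and v d c, are the double crossovers. Comparing them with the parentals, only the d allele has switched, so d is the middle locus and the order is v – d – c.

d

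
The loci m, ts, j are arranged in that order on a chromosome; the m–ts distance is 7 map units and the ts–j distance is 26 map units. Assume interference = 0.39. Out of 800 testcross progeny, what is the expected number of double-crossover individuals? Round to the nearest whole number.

Map distances give recombination frequencies of 0.070 and 0.260 for the two intervals.
With interference 0.39 (so coincidence = 0.61), expected double-crossover frequency = 0.070 × 0.260 × 0.61 = 0.01110.
Expected number = 0.01110 × 800 = 8.88 ≈ 9.

9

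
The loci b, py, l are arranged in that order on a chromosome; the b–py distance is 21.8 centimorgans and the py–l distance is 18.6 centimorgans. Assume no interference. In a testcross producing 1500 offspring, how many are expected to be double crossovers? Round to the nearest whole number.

61

Map distances give recombination frequencies of 0.218 and 0.186 for the two intervals.
With no interference, expected double-crossover frequency = 0.218 × 0.186 = 0.04055.
Expected number = 0.04055 × 1500 = 60.82 ≈ 61.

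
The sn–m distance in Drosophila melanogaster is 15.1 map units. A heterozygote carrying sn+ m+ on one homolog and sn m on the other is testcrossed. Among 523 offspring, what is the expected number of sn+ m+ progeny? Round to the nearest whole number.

A map distance of 15.1 map units corresponds to a recombination frequency of 0.151.
The F1 is sn+ m+ / sn m, so sn+ m+ is a parental gamete class with expected frequency (1 − r)/2 = 0.849/2 = 0.4245.
Expected number = 0.4245 × 523 = 222.01 ≈ 222.

222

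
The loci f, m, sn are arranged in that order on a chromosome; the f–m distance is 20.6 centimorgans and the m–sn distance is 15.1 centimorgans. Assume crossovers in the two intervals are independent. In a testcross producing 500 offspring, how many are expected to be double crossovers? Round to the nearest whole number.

Map distances give recombination frequencies of 0.206 and 0.151 for the two intervals.
With no interference, expected double-crossover frequency = 0.206 × 0.151 = 0.03111.
Expected number = 0.03111 × 500 = 15.55 ≈ 16.

16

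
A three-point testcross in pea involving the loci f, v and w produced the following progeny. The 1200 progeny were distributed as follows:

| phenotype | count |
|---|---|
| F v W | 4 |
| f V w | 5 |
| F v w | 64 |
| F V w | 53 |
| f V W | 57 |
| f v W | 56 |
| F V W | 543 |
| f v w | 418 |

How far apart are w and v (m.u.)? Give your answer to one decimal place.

9.8 m.u.

The two most frequent reciprocal classes, F V W and f v w, are the parental types, so the F1 was F V W / f v w.
The two rarest classes, F v W and f V w, are the double crossovers. Comparing them with the parentals, only the v allele has switched, so v is the middle locus and the order is f – v – w.
Crossovers in the v–w interval produce the single-crossover classes F V w and f v W (53 + 56 = 109) plus the double crossovers (9).
RF(v–w) = (109 + 9) / 1200 = 118/1200 = 0.0983 → 9.8 m.u.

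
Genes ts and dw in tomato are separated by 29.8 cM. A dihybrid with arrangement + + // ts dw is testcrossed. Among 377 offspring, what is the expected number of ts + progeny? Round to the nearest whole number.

A map distance of 29.8 cM corresponds to a recombination frequency of 0.298.
The F1 is + + / ts dw, so ts + is a recombinant gamete class with expected frequency r/2 = 0.298/2 = 0.1490.
Expected number = 0.1490 × 377 = 56.17 ≈ 56.

56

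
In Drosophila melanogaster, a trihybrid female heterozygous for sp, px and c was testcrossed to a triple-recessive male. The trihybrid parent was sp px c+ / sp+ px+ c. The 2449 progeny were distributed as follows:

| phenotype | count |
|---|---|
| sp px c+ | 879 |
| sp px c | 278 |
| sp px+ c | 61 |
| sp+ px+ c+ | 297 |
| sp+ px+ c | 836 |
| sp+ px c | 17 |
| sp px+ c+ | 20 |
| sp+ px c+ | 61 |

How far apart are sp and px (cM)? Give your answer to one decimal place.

6.5 cM

The two rarest classes, sp px+ c+ and sp+ px c, are the double crossovers. Comparing them with the parentals, only the px allele has switched, so px is the middle locus and the order is sp – px – c.
Crossovers in the sp–px interval produce the single-crossover classes sp+ px c+ and sp px+ c (61 + 61 = 122) plus the double crossovers (37).
RF(sp–px) = (122 + 37) / 2449 = 159/2449 = 0.0649 → 6.5 cM.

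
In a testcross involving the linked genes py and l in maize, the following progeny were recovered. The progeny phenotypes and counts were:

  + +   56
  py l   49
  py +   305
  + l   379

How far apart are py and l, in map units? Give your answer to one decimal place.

13.3 map units

The two most frequent classes, + l (379) and py + (305), are the parental types, so the F1 was + l / py +.
The recombinant classes are + + and py l: 56 + 49 = 105.
Recombination frequency = 105/789 = 0.1331 ≈ 13.3%, i.e. 13.3 map units.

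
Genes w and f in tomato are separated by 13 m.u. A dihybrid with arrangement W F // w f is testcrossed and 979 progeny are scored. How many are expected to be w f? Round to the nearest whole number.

A map distance of 13 m.u. corresponds to a recombination frequency of 0.130.
The F1 is W F / w f, so w f is a parental gamete class with expected frequency (1 − r)/2 = 0.870/2 = 0.4350.
Expected number = 0.4350 × 979 = 425.87 ≈ 426.

426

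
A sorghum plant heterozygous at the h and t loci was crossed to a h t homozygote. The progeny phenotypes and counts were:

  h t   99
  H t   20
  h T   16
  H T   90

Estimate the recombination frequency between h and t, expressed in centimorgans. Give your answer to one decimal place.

The two most frequent classes, H T (90) and h t (99), are the parental types, so the F1 was H T / h t.
The recombinant classes are H t and h T: 20 + 16 = 36.
Recombination frequency = 36/225 = 0.1600 ≈ 16.0%, i.e. 16.0 centimorgans.

16.0 centimorgans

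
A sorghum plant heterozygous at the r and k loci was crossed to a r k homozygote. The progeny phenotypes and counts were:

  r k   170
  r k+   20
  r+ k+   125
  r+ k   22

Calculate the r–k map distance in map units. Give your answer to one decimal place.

12.5 map units

The two most frequent classes, r+ k+ (125) and r k (170), are the parental types, so the F1 was r+ k+ / r k.
The recombinant classes are r+ k and r k+: 22 + 20 = 42.
Recombination frequency = 42/337 = 0.1246 ≈ 12.5%, i.e. 12.5 map units.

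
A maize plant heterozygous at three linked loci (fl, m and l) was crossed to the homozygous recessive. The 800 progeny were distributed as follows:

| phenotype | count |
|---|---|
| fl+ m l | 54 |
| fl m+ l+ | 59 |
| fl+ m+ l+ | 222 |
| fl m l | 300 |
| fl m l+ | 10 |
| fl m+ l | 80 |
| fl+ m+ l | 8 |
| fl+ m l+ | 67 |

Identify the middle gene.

The two most frequent reciprocal classes, fl m l and fl+ m+ l+, are the parental types, so the F1 was fl m l / fl+ m+ l+.
The two rarest classes, fl m l+ and fl+ m+ l, are the double crossovers. Comparing them with the parentals, only the l allele has switched, so l is the middle locus and the order is m – l – fl.

l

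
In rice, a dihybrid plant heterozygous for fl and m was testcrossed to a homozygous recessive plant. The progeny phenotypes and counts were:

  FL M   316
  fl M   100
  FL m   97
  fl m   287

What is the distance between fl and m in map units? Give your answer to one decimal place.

24.6 map units

The two most frequent classes, FL M (316) and fl m (287), are the parental types, so the F1 was FL M / fl m.
The recombinant classes are FL m and fl M: 97 + 100 = 197.
Recombination frequency = 197/800 = 0.2462 ≈ 24.6%, i.e. 24.6 map units.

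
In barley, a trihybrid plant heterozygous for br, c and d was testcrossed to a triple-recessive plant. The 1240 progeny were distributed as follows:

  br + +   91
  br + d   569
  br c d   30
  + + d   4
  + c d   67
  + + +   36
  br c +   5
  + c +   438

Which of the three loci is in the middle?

The two most frequent reciprocal classes, br + d and + c +, are the parental types, so the F1 was br + d / + c +.
The two rarest classes, + + d and br c +, are the double crossovers. Comparing them with the parentals, only the br allele has switched, so br is the middle locus and the order is c – br – d.

br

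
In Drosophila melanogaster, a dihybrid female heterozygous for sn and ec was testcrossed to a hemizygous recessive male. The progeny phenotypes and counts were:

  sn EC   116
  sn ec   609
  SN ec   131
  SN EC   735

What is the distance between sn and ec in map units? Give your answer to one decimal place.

15.5 map units

The two most frequent classes, SN EC (735) and sn ec (609), are the parental types, so the F1 was SN EC / sn ec.
The recombinant classes are SN ec and sn EC: 131 + 116 = 247.
Recombination frequency = 247/1591 = 0.1552 ≈ 15.5%, i.e. 15.5 map units.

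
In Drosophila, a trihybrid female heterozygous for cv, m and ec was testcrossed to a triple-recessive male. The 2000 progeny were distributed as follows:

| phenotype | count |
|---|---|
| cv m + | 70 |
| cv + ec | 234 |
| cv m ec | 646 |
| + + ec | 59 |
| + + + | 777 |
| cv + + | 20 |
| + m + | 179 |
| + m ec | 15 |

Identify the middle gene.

cv

The two most frequent reciprocal classes, + + + and cv m ec, are the parental types, so the F1 was + + + / cv m ec.
The two rarest classes, cv + + and + m ec, are the double crossovers. Comparing them with the parentals, only the cv allele has switched, so cv is the middle locus and the order is m – cv – ec.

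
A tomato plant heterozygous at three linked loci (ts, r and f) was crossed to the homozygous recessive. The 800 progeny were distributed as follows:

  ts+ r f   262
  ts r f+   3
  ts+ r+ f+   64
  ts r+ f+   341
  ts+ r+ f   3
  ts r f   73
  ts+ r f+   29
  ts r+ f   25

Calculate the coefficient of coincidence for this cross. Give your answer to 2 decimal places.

0.56

The two most frequent reciprocal classes, ts+ r f and ts r+ f+, are the parental types, so the F1 was ts+ r f / ts r+ f+.
The two rarest classes, ts+ r+ f and ts r f+, are the double crossovers. Comparing them with the parentals, only the r allele has switched, so r is the middle locus and the order is ts – r – f.
ts–r: (137 + 6)/800 = 0.1787; r–f: (54 + 6)/800 = 0.0750.
Expected DCO frequency = 0.1787 × 0.0750 ≈ 0.01340; observed = 6/800 ≈ 0.00750.
Coefficient of coincidence = 0.00750/0.01340 ≈ 0.56.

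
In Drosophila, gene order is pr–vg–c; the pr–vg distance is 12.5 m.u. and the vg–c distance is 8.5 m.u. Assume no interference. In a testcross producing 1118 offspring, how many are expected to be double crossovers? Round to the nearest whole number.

12

Map distances give recombination frequencies of 0.125 and 0.085 for the two intervals.
With no interference, expected double-crossover frequency = 0.125 × 0.085 = 0.01063.
Expected number = 0.01063 × 1118 = 11.88 ≈ 12.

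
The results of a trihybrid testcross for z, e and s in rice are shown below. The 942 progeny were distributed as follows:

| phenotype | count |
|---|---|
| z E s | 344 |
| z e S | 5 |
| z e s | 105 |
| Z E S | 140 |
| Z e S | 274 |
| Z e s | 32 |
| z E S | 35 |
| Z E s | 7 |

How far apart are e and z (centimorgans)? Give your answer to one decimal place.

27.3 centimorgans

The two most frequent reciprocal classes, Z e S and z E s, are the parental types, so the F1 was Z e S / z E s.
The two rarest classes, z e S and Z E s, are the double crossovers. Comparing them with the parentals, only the z allele has switched, so z is the middle locus and the order is s – z – e.
Crossovers in the z–e interval produce the single-crossover classes Z E S and z e s (140 + 105 = 245) plus the double crossovers (12).
RF(z–e) = (245 + 12) / 942 = 257/942 = 0.2728 → 27.3 centimorgans.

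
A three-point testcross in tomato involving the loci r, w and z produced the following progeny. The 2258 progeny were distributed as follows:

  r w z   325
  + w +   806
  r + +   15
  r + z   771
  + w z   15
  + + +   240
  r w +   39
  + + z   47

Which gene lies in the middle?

The two most frequent reciprocal classes, + w + and r + z, are the parental types, so the F1 was + w + / r + z.
The two rarest classes, + w z and r + +, are the double crossovers. Comparing them with the parentals, only the z allele has switched, so z is the middle locus and the order is w – z – r.

z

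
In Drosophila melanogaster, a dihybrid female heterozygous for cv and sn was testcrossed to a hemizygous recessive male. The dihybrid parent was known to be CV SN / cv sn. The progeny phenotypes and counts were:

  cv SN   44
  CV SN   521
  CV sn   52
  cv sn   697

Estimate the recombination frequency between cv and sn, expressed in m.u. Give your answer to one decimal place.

The recombinant classes are CV sn and cv SN: 52 + 44 = 96.
Recombination frequency = 96/1314 = 0.0731 ≈ 7.3%, i.e. 7.3 m.u.

7.3 m.u.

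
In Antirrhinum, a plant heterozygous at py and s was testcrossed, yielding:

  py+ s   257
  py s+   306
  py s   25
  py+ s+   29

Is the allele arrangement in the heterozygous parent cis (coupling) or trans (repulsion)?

trans

The two most frequent classes are py+ s (257) and py s+ (306); these are the parental (non-recombinant) types.
So the F1 carried py+ s on one chromosome and py s+ on the other — the recessive alleles are on opposite chromosomes (trans / repulsion).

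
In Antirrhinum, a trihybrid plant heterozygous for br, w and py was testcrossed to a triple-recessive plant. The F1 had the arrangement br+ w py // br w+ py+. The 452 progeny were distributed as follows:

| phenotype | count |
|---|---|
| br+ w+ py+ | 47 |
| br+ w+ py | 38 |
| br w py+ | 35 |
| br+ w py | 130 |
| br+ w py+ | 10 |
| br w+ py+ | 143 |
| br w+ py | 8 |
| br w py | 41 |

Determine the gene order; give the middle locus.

The two rarest classes, br+ w py+ and br w+ py, are the double crossovers. Comparing them with the parentals, only the py allele has switched, so py is the middle locus and the order is br – py – w.

py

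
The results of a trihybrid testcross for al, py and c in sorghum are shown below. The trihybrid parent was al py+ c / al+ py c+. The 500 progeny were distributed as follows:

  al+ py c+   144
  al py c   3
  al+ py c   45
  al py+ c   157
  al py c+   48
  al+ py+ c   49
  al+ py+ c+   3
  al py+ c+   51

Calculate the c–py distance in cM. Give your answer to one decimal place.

20.4 cM

The two rarest classes, al py c and al+ py+ c+, are the double crossovers. Comparing them with the parentals, only the py allele has switched, so py is the middle locus and the order is c – py – al.
Crossovers in the c–py interval produce the single-crossover classes al py+ c+ and al+ py c (51 + 45 = 96) plus the double crossovers (6).
RF(c–py) = (96 + 6) / 500 = 102/500 = 0.2040 → 20.4 cM.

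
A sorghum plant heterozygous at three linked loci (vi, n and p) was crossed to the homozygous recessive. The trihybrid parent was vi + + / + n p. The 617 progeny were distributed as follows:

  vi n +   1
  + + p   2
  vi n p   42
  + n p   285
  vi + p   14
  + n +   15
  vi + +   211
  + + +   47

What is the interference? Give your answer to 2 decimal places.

The two rarest classes, vi n + and + + p, are the double crossovers. Comparing them with the parentals, only the n allele has switched, so n is the middle locus and the order is vi – n – p.
vi–n: (89 + 3)/617 = 0.1491; n–p: (29 + 3)/617 = 0.0519.
Expected DCO frequency = 0.1491 × 0.0519 ≈ 0.00774; observed = 3/617 ≈ 0.00486.
Coefficient of coincidence = 0.00486/0.00774 ≈ 0.63; interference = 1 − 0.63 = 0.37.

0.37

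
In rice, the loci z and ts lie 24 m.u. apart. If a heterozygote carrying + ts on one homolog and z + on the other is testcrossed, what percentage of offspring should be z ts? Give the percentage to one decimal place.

A map distance of 24 m.u. corresponds to a recombination frequency of 0.240.
The F1 is + ts / z +, so z ts is a recombinant gamete class with expected frequency r/2 = 0.240/2 = 0.1200.
That is 0.1200 = 12.0% of the progeny.

12.0%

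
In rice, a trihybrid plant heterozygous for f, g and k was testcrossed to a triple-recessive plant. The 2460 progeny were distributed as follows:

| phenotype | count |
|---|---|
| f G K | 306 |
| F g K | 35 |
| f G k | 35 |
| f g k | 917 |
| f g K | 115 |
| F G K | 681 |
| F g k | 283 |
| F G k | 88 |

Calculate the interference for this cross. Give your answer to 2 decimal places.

0.04

The two most frequent reciprocal classes, F G K and f g k, are the parental types, so the F1 was F G K / f g k.
The two rarest classes, F g K and f G k, are the double crossovers. Comparing them with the parentals, only the g allele has switched, so g is the middle locus and the order is f – g – k.
f–g: (589 + 70)/2460 = 0.2679; g–k: (203 + 70)/2460 = 0.1110.
Expected DCO frequency = 0.2679 × 0.1110 ≈ 0.02974; observed = 70/2460 ≈ 0.02846.
Coefficient of coincidence = 0.02846/0.02974 ≈ 0.96; interference = 1 − 0.96 = 0.04.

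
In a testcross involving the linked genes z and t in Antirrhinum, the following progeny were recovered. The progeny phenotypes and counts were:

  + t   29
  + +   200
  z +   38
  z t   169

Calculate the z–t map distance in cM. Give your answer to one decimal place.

15.4 cM

The two most frequent classes, + + (200) and z t (169), are the parental types, so the F1 was + + / z t.
The recombinant classes are + t and z +: 29 + 38 = 67.
Recombination frequency = 67/436 = 0.1537 ≈ 15.4%, i.e. 15.4 cM.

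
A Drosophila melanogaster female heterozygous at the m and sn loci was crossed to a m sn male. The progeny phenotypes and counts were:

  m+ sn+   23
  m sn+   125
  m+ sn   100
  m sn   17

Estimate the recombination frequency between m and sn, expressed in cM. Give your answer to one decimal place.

The two most frequent classes, m+ sn (100) and m sn+ (125), are the parental types, so the F1 was m+ sn / m sn+.
The recombinant classes are m+ sn+ and m sn: 23 + 17 = 40.
Recombination frequency = 40/265 = 0.1509 ≈ 15.1%, i.e. 15.1 cM.

15.1 cM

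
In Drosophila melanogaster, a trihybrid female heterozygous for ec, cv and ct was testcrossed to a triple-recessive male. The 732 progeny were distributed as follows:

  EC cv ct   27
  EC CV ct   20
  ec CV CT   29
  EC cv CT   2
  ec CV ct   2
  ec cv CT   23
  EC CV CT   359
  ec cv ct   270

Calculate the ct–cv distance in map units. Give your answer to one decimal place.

The two most frequent reciprocal classes, EC CV CT and ec cv ct, are the parental types, so the F1 was EC CV CT / ec cv ct.
The two rarest classes, EC cv CT and ec CV ct, are the double crossovers. Comparing them with the parentals, only the cv allele has switched, so cv is the middle locus and the order is ct – cv – ec.
Crossovers in the ct–cv interval produce the single-crossover classes EC CV ct and ec cv CT (20 + 23 = 43) plus the double crossovers (4).
RF(ct–cv) = (43 + 4) / 732 = 47/732 = 0.0642 → 6.4 map units.

6.4 map units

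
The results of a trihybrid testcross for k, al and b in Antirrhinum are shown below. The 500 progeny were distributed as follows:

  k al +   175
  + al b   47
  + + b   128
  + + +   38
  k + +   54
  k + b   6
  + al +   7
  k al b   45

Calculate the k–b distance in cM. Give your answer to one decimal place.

19.2 cM

The two most frequent reciprocal classes, k al + and + + b, are the parental types, so the F1 was k al + / + + b.
The two rarest classes, + al + and k + b, are the double crossovers. Comparing them with the parentals, only the k allele has switched, so k is the middle locus and the order is b – k – al.
Crossovers in the b–k interval produce the single-crossover classes k al b and + + + (45 + 38 = 83) plus the double crossovers (13).
RF(b–k) = (83 + 13) / 500 = 96/500 = 0.1920 → 19.2 cM.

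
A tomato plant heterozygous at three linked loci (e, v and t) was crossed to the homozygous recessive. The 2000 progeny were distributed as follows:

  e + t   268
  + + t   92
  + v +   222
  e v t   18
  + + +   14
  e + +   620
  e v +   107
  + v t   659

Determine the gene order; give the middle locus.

e

The two most frequent reciprocal classes, + v t and e + +, are the parental types, so the F1 was + v t / e + +.
The two rarest classes, e v t and + + +, are the double crossovers. Comparing them with the parentals, only the e allele has switched, so e is the middle locus and the order is t – e – v.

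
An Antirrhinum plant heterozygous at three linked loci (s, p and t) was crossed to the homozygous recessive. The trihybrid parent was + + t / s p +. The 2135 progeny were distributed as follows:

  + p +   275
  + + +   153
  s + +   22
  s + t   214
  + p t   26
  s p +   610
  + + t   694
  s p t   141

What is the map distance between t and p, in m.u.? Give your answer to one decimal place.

The two rarest classes, + p t and s + +, are the double crossovers. Comparing them with the parentals, only the p allele has switched, so p is the middle locus and the order is s – p – t.
Crossovers in the p–t interval produce the single-crossover classes + + + and s p t (153 + 141 = 294) plus the double crossovers (48).
RF(p–t) = (294 + 48) / 2135 = 342/2135 = 0.1602 → 16.0 m.u.

16.0 m.u.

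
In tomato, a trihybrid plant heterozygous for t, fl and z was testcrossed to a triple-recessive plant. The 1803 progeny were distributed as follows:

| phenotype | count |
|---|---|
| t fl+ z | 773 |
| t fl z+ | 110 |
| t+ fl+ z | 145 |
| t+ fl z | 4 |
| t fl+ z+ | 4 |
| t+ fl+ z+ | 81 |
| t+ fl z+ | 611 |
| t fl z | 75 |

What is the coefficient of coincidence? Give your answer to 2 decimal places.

0.33

The two most frequent reciprocal classes, t+ fl z+ and t fl+ z, are the parental types, so the F1 was t+ fl z+ / t fl+ z.
The two rarest classes, t+ fl z and t fl+ z+, are the double crossovers. Comparing them with the parentals, only the z allele has switched, so z is the middle locus and the order is fl – z – t.
fl–z: (156 + 8)/1803 = 0.0910; z–t: (255 + 8)/1803 = 0.1459.
Expected DCO frequency = 0.0910 × 0.1459 ≈ 0.01328; observed = 8/1803 ≈ 0.00444.
Coefficient of coincidence = 0.00444/0.01328 ≈ 0.33.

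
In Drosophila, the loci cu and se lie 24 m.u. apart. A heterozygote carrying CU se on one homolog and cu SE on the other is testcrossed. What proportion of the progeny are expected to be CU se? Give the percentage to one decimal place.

A map distance of 24 m.u. corresponds to a recombination frequency of 0.240.
The F1 is CU se / cu SE, so CU se is a parental gamete class with expected frequency (1 − r)/2 = 0.760/2 = 0.3800.
That is 0.3800 = 38.0% of the progeny.

38.0%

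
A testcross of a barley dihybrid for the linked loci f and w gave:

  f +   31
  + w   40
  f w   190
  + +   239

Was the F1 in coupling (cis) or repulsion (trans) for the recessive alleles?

cis

The two most frequent classes are + + (239) and f w (190); these are the parental (non-recombinant) types.
So the F1 carried + + on one chromosome and f w on the other — the recessive alleles are on the same chromosome (cis / coupling).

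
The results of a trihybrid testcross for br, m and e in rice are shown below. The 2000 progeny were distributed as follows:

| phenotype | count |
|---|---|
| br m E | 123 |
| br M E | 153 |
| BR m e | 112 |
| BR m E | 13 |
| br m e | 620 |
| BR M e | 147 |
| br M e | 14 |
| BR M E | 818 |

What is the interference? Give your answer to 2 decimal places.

0.38

The two most frequent reciprocal classes, BR M E and br m e, are the parental types, so the F1 was BR M E / br m e.
The two rarest classes, BR m E and br M e, are the double crossovers. Comparing them with the parentals, only the m allele has switched, so m is the middle locus and the order is br – m – e.
br–m: (265 + 27)/2000 = 0.1460; m–e: (270 + 27)/2000 = 0.1485.
Expected DCO frequency = 0.1460 × 0.1485 ≈ 0.02168; observed = 27/2000 ≈ 0.01350.
Coefficient of coincidence = 0.01350/0.02168 ≈ 0.62; interference = 1 − 0.62 = 0.38.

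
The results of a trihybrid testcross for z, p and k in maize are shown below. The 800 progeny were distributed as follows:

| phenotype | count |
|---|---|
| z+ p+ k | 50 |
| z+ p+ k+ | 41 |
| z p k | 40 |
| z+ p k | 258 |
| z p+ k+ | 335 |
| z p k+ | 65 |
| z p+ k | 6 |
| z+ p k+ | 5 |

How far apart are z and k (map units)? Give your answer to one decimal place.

The two most frequent reciprocal classes, z+ p k and z p+ k+, are the parental types, so the F1 was z+ p k / z p+ k+.
The two rarest classes, z+ p k+ and z p+ k, are the double crossovers. Comparing them with the parentals, only the k allele has switched, so k is the middle locus and the order is z – k – p.
Crossovers in the z–k interval produce the single-crossover classes z p k and z+ p+ k+ (40 + 41 = 81) plus the double crossovers (11).
RF(z–k) = (81 + 11) / 800 = 92/800 = 0.1150 → 11.5 map units.

11.5 map units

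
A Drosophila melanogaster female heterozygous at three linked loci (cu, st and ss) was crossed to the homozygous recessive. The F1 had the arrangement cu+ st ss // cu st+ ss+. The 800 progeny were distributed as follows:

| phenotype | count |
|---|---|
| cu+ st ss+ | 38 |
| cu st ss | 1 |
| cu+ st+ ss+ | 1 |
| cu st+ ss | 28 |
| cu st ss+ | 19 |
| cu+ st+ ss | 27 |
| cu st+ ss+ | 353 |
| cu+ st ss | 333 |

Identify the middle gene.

cu

The two rarest classes, cu st ss and cu+ st+ ss+, are the double crossovers. Comparing them with the parentals, only the cu allele has switched, so cu is the middle locus and the order is st – cu – ss.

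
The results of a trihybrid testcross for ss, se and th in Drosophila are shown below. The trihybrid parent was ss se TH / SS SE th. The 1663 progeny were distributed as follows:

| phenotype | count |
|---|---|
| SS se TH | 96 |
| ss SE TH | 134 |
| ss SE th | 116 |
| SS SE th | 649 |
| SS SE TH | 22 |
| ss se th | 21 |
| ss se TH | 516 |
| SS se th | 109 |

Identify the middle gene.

The two rarest classes, ss se th and SS SE TH, are the double crossovers. Comparing them with the parentals, only the th allele has switched, so th is the middle locus and the order is se – th – ss.

th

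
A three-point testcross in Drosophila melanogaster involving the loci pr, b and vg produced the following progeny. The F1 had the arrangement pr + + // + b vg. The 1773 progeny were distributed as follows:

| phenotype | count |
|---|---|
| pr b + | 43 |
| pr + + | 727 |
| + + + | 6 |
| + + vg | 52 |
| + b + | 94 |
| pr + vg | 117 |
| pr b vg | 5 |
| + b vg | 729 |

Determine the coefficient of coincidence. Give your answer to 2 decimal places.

The two rarest classes, + + + and pr b vg, are the double crossovers. Comparing them with the parentals, only the pr allele has switched, so pr is the middle locus and the order is vg – pr – b.
vg–pr: (211 + 11)/1773 = 0.1252; pr–b: (95 + 11)/1773 = 0.0598.
Expected DCO frequency = 0.1252 × 0.0598 ≈ 0.00749; observed = 11/1773 ≈ 0.00620.
Coefficient of coincidence = 0.00620/0.00749 ≈ 0.83.

0.83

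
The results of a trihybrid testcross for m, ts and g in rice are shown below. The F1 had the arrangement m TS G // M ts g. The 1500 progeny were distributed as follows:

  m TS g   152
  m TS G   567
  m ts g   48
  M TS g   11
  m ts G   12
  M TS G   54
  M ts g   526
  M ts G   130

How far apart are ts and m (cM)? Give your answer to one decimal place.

The two rarest classes, m ts G and M TS g, are the double crossovers. Comparing them with the parentals, only the ts allele has switched, so ts is the middle locus and the order is g – ts – m.
Crossovers in the ts–m interval produce the single-crossover classes M TS G and m ts g (54 + 48 = 102) plus the double crossovers (23).
RF(ts–m) = (102 + 23) / 1500 = 125/1500 = 0.0833 → 8.3 cM.

8.3 cM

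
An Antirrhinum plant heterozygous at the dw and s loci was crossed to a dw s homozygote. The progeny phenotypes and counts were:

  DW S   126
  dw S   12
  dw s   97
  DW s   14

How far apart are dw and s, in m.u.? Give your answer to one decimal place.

The two most frequent classes, DW S (126) and dw s (97), are the parental types, so the F1 was DW S / dw s.
The recombinant classes are DW s and dw S: 14 + 12 = 26.
Recombination frequency = 26/249 = 0.1044 ≈ 10.4%, i.e. 10.4 m.u.

10.4 m.u.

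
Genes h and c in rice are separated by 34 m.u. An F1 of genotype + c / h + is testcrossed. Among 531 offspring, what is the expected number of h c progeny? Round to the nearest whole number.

90

A map distance of 34 m.u. corresponds to a recombination frequency of 0.340.
The F1 is + c / h +, so h c is a recombinant gamete class with expected frequency r/2 = 0.340/2 = 0.1700.
Expected number = 0.1700 × 531 = 90.27 ≈ 90.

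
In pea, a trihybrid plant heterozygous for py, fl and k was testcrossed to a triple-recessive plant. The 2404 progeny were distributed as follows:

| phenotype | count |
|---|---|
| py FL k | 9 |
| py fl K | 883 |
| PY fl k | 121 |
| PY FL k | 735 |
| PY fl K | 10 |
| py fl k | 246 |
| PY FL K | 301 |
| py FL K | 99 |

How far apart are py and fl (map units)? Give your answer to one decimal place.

The two most frequent reciprocal classes, PY FL k and py fl K, are the parental types, so the F1 was PY FL k / py fl K.
The two rarest classes, py FL k and PY fl K, are the double crossovers. Comparing them with the parentals, only the py allele has switched, so py is the middle locus and the order is k – py – fl.
Crossovers in the py–fl interval produce the single-crossover classes PY fl k and py FL K (121 + 99 = 220) plus the double crossovers (19).
RF(py–fl) = (220 + 19) / 2404 = 239/2404 = 0.0994 → 9.9 map units.

9.9 map units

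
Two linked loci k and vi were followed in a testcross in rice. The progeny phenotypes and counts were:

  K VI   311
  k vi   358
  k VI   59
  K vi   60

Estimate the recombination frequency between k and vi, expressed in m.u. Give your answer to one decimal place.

15.1 m.u.

The two most frequent classes, K VI (311) and k vi (358), are the parental types, so the F1 was K VI / k vi.
The recombinant classes are K vi and k VI: 60 + 59 = 119.
Recombination frequency = 119/788 = 0.1510 ≈ 15.1%, i.e. 15.1 m.u.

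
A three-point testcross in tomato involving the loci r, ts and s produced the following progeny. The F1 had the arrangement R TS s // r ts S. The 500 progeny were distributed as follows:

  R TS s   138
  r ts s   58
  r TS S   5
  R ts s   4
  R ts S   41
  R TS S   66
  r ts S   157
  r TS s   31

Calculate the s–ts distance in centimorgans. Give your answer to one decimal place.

26.6 centimorgans

The two rarest classes, R ts s and r TS S, are the double crossovers. Comparing them with the parentals, only the ts allele has switched, so ts is the middle locus and the order is s – ts – r.
Crossovers in the s–ts interval produce the single-crossover classes R TS S and r ts s (66 + 58 = 124) plus the double crossovers (9).
RF(s–ts) = (124 + 9) / 500 = 133/500 = 0.2660 → 26.6 centimorgans.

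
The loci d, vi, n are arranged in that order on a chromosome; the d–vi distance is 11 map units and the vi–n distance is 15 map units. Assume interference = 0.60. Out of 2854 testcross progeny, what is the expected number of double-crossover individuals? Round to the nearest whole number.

19

Map distances give recombination frequencies of 0.110 and 0.150 for the two intervals.
With interference 0.60 (so coincidence = 0.40), expected double-crossover frequency = 0.110 × 0.150 × 0.40 = 0.00660.
Expected number = 0.00660 × 2854 = 18.84 ≈ 19.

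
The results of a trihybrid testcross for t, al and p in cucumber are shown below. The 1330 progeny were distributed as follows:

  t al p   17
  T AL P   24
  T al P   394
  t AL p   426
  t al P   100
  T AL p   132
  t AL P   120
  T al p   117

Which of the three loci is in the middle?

al

The two most frequent reciprocal classes, t AL p and T al P, are the parental types, so the F1 was t AL p / T al P.
The two rarest classes, t al p and T AL P, are the double crossovers. Comparing them with the parentals, only the al allele has switched, so al is the middle locus and the order is t – al – p.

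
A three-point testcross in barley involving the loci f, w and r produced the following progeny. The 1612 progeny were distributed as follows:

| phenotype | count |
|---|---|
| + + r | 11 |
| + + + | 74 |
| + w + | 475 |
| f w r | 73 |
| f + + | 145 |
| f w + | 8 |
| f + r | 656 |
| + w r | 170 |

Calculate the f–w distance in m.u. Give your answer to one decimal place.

10.3 m.u.

The two most frequent reciprocal classes, + w + and f + r, are the parental types, so the F1 was + w + / f + r.
The two rarest classes, f w + and + + r, are the double crossovers. Comparing them with the parentals, only the f allele has switched, so f is the middle locus and the order is r – f – w.
Crossovers in the f–w interval produce the single-crossover classes + + + and f w r (74 + 73 = 147) plus the double crossovers (19).
RF(f–w) = (147 + 19) / 1612 = 166/1612 = 0.1030 → 10.3 m.u.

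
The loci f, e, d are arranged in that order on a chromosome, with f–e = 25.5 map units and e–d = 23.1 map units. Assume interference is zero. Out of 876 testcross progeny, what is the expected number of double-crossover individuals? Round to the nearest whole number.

Map distances give recombination frequencies of 0.255 and 0.231 for the two intervals.
With no interference, expected double-crossover frequency = 0.255 × 0.231 = 0.05891.
Expected number = 0.05891 × 876 = 51.60 ≈ 52.

52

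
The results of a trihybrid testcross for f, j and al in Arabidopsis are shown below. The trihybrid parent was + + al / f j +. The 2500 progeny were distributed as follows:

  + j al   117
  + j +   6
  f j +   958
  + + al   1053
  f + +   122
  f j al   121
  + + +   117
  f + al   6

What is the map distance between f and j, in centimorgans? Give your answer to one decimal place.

The two rarest classes, f + al and + j +, are the double crossovers. Comparing them with the parentals, only the f allele has switched, so f is the middle locus and the order is j – f – al.
Crossovers in the j–f interval produce the single-crossover classes + j al and f + + (117 + 122 = 239) plus the double crossovers (12).
RF(j–f) = (239 + 12) / 2500 = 251/2500 = 0.1004 → 10.0 centimorgans.

10.0 centimorgans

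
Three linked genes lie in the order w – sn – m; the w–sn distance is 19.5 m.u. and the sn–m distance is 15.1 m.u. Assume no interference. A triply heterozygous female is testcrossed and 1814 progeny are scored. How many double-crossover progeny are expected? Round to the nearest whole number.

53

Map distances give recombination frequencies of 0.195 and 0.151 for the two intervals.
With no interference, expected double-crossover frequency = 0.195 × 0.151 = 0.02944.
Expected number = 0.02944 × 1814 = 53.41 ≈ 53.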